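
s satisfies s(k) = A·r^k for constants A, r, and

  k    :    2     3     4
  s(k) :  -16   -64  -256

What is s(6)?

-4096

Consecutive ratio: -64/(-16) = 4, and -256/(-64) = 4, so r = 4.
Then A·4^2 = -16 gives A = -1, and s(k) = -1·4^k.
s(6) = -1·4^6 = -4096.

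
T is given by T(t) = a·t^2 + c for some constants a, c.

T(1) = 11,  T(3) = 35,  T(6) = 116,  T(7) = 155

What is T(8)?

From T(1) = 11 and T(3) = 35: 1a + c = 11 and 9a + c = 35.
Subtracting: 8a = 24, so a = 3; then c = 11 − 3·1 = 8.
So T(t) = 3t² + 8, and T(8) = 200.

200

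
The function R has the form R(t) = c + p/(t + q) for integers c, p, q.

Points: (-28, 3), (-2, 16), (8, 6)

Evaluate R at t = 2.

(R(t) − c)(t + q) = p for each data point; the three points give a linear system in c and q, then p follows.
Solving: c = 4, q = 4, p = 24, so R(t) = 4 + 24/(t + 4).
Then R(2) = 4 + 24/6 = 8.

8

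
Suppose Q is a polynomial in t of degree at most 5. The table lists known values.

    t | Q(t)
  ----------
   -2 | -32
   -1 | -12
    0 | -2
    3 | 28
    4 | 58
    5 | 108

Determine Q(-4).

-126

Write Q(t) = at^5 + bt^4 + ct³ + dt² + et + p; the 6 given values yield a linear system in the 6 coefficients.
Solving, the top 2 coefficients vanish, and Q(t) = t³ - 2t² + 7t - 2.
Then Q(-4) = -126.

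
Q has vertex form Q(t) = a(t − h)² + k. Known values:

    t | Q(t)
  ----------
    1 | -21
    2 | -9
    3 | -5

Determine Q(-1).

First differences 12, 4; second difference -8 = 2a, so a = -4.
Expanding, the t-coefficient is −2ah = 8h; matching it to the data gives h = 3, and then k = -5.
So Q(t) = -4(t − 3)² − 5.
Q(-1) = -4·(-4)² − 5 = -69.

-69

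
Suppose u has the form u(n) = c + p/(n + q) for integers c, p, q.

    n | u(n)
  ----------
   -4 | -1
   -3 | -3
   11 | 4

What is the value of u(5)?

5

(u(n) − c)(n + q) = p for each data point; the three points give a linear system in c and q, then p follows.
Solving: c = 3, q = 1, p = 12, so u(n) = 3 + 12/(n + 1).
Then u(5) = 3 + 12/6 = 5.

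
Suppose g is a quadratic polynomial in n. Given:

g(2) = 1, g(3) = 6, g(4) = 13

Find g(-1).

Write g(n) = an² + bn + c; the 3 given values yield a linear system in the 3 coefficients.
Solving, g(n) = n² - 3.
Then g(-1) = -2.

-2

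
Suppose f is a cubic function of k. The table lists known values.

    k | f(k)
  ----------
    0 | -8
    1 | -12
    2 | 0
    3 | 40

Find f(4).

120

Write f(k) = ak³ + bk² + ck + d; the 4 given values yield a linear system in the 4 coefficients.
Solving, f(k) = 2k³ + 2k² - 8k - 8.
Then f(4) = 120.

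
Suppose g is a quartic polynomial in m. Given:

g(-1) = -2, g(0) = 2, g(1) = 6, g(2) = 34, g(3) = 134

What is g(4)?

378

Write g(m) = am^4 + bm³ + cm² + dm + e; the 5 given values yield a linear system in the 5 coefficients.
Solving, g(m) = m^4 + 2m³ - m² + 2m + 2.
Then g(4) = 378.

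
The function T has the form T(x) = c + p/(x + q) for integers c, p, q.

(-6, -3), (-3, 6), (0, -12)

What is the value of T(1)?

(T(x) − c)(x + q) = p for each data point; the three points give a linear system in c and q, then p follows.
Solving: c = -6, q = 2, p = -12, so T(x) = -6 − 12/(x + 2).
Then T(1) = -6 − 12/3 = -10.

-10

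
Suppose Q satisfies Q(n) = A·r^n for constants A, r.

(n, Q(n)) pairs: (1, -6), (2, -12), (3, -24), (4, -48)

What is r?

Consecutive ratio: -12/(-6) = 2, and -24/(-12) = 2, so r = 2.
Then A·2^1 = -6 gives A = -3, and Q(n) = -3·2^n.

2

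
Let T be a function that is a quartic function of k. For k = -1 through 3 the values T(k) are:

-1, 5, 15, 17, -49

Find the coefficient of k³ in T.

Write T(k) = ak^4 + bk³ + ck² + dk + e; the 5 given values yield a linear system in the 5 coefficients.
Solving, T(k) = -2k^4 + 2k³ + 4k² + 6k + 5.
The coefficient of k³ is 2.

2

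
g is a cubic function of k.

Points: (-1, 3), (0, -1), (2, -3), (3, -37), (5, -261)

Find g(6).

Write g(k) = ak³ + bk² + ck + d; the 5 given values yield a linear system in the 4 coefficients.
Solving, g(k) = -3k³ + 4k² + 3k - 1.
Then g(6) = -487.

-487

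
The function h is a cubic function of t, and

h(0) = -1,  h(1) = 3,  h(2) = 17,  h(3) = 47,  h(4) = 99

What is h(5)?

First differences: 4, 14, 30, 52. Second differences: 10, 16, 22. Third differences: 6, 6.
Level-3 differences are constant, so h has degree 3.
Extending the table by one column gives the next first difference 80, so h(5) = 99 + 80 = 179.

179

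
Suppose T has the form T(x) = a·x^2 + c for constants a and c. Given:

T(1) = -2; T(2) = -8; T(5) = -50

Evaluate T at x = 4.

From T(1) = -2 and T(2) = -8: 1a + c = -2 and 4a + c = -8.
Subtracting: 3a = -6, so a = -2; then c = -2 − (-2)·1 = 0.
So T(x) = -2x² + 0, and T(4) = -32.

-32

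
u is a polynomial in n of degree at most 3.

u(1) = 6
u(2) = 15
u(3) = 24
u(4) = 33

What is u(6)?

51

Write u(n) = an³ + bn² + cn + d; the 4 given values yield a linear system in the 4 coefficients.
Solving, the top 2 coefficients vanish, and u(n) = 9n - 3.
Then u(6) = 51.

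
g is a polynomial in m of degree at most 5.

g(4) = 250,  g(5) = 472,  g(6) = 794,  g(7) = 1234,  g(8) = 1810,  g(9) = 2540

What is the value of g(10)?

First differences: 222, 322, 440, 576, 730. Second differences: 100, 118, 136, 154. Third differences: 18, 18, 18.
Level-3 differences are constant, so g has degree 3.
Extending the table by one column gives the next first difference 902, so g(10) = 2540 + 902 = 3442.

3442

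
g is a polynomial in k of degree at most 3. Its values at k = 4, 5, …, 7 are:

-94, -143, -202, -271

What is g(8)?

-350

First differences: -49, -59, -69. Second differences: -10, -10.
Level-2 differences are constant, so g has degree 2.
Fitting a degree-2 polynomial gives g(k) = -5k² - 4k + 2.
Then g(8) = -350.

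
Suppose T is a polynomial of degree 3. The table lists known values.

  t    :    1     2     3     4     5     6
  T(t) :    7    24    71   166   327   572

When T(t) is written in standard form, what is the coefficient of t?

5

First differences: 17, 47, 95, 161, 245. Second differences: 30, 48, 66, 84. Third differences: 18, 18, 18.
Level-3 differences are constant, so T has degree 3.
Fitting a degree-3 polynomial gives T(t) = 3t³ - 3t² + 5t + 2.
The coefficient of t is 5.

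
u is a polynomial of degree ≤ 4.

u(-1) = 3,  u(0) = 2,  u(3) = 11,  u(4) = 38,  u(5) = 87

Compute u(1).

Write u(m) = am^4 + bm³ + cm² + dm + e; the 5 given values yield a linear system in the 5 coefficients.
Solving, the leading coefficient vanishes, and u(m) = m³ - m² - 3m + 2.
Then u(1) = -1.

-1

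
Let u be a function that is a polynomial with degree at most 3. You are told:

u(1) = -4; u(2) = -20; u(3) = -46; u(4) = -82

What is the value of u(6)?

-184

Write u(t) = at³ + bt² + ct + d; the 4 given values yield a linear system in the 4 coefficients.
Solving, the leading coefficient vanishes, and u(t) = -5t² - t + 2.
Then u(6) = -184.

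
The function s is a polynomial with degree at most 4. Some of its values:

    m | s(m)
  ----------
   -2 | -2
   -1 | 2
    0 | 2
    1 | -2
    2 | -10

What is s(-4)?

-22

First differences: 4, 0, -4, -8. Second differences: -4, -4, -4.
Level-2 differences are constant, so s has degree 2.
Fitting a degree-2 polynomial gives s(m) = -2m² - 2m + 2.
Then s(-4) = -22.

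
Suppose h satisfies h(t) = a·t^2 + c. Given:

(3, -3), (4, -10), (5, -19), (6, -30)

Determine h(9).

From h(3) = -3 and h(4) = -10: 9a + c = -3 and 16a + c = -10.
Subtracting: 7a = -7, so a = -1; then c = -3 − (-1)·9 = 6.
So h(t) = -1t² + 6, and h(9) = -75.

-75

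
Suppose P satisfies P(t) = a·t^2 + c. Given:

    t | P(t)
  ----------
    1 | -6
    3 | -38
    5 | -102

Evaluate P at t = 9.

-326

From P(1) = -6 and P(3) = -38: 1a + c = -6 and 9a + c = -38.
Subtracting: 8a = -32, so a = -4; then c = -6 − (-4)·1 = -2.
So P(t) = -4t² − 2, and P(9) = -326.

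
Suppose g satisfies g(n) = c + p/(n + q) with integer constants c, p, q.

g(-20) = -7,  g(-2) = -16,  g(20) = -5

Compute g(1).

(g(n) − c)(n + q) = p for each data point; the three points give a linear system in c and q, then p follows.
Solving: c = -6, q = 0, p = 20, so g(n) = -6 + 20/(n + 0).
Then g(1) = -6 + 20/1 = 14.

14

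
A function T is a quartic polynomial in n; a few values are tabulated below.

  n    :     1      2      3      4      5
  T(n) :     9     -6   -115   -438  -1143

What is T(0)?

2

Write T(n) = an^4 + bn³ + cn² + dn + e; the 5 given values yield a linear system in the 5 coefficients.
Solving, T(n) = -2n^4 + 3n² + 6n + 2.
Then T(0) = 2.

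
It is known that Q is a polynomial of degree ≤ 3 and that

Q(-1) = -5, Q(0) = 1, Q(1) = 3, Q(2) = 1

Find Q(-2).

-15

Write Q(k) = ak³ + bk² + ck + d; the 4 given values yield a linear system in the 4 coefficients.
Solving, the leading coefficient vanishes, and Q(k) = -2k² + 4k + 1.
Then Q(-2) = -15.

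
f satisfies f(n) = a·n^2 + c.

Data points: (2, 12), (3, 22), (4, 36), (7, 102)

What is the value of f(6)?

76

From f(2) = 12 and f(3) = 22: 4a + c = 12 and 9a + c = 22.
Subtracting: 5a = 10, so a = 2; then c = 12 − 2·4 = 4.
So f(n) = 2n² + 4, and f(6) = 76.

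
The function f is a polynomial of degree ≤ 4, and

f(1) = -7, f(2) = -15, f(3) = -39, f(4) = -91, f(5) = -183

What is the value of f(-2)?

41

Write f(x) = ax^4 + bx³ + cx² + dx + e; the 5 given values yield a linear system in the 5 coefficients.
Solving, the leading coefficient vanishes, and f(x) = -2x³ + 4x² - 6x - 3.
Then f(-2) = 41.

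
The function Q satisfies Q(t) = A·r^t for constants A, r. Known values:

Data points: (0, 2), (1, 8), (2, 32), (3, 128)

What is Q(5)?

2048

Consecutive ratio: 8/2 = 4, and 32/8 = 4, so r = 4.
Then A·4^0 = 2 gives A = 2, and Q(t) = 2·4^t.
Q(5) = 2·4^5 = 2048.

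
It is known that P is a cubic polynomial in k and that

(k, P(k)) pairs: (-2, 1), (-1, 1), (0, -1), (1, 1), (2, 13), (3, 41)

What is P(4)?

Write P(k) = ak³ + bk² + ck + d; the 6 given values yield a linear system in the 4 coefficients.
Solving, P(k) = k³ + 2k² - k - 1.
Then P(4) = 91.

91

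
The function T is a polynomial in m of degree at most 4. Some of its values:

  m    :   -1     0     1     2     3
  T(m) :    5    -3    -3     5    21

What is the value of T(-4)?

Write T(m) = am^4 + bm³ + cm² + dm + e; the 5 given values yield a linear system in the 5 coefficients.
Solving, the top 2 coefficients vanish, and T(m) = 4m² - 4m - 3.
Then T(-4) = 77.

77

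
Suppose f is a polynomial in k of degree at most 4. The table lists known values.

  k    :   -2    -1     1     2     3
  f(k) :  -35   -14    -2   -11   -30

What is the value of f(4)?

Write f(k) = ak^4 + bk³ + ck² + dk + e; the 5 given values yield a linear system in the 5 coefficients.
Solving, the top 2 coefficients vanish, and f(k) = -5k² + 6k - 3.
Then f(4) = -59.

-59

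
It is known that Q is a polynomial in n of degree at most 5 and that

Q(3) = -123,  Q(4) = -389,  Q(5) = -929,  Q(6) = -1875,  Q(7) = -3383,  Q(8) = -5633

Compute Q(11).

First differences: -266, -540, -946, -1508, -2250. Second differences: -274, -406, -562, -742. Third differences: -132, -156, -180. Fourth differences: -24, -24.
Level-4 differences are constant, so Q has degree 4.
Fitting a degree-4 polynomial gives Q(n) = -n^4 - 4n³ + 8n² + n - 9.
Then Q(11) = -18995.

-18995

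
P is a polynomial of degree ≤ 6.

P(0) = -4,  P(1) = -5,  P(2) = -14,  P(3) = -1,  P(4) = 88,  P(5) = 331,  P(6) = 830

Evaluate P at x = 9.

Write P(x) = ax^6 + bx^5 + cx^4 + dx³ + ex² + px + q; the 7 given values yield a linear system in the 7 coefficients.
Solving, the top 2 coefficients vanish, and P(x) = x^4 - x³ - 8x² + 7x - 4.
Then P(9) = 5243.

5243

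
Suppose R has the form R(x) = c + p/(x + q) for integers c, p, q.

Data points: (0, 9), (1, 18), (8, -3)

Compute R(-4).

(R(x) − c)(x + q) = p for each data point; the three points give a linear system in c and q, then p follows.
Solving: c = 0, q = -2, p = -18, so R(x) = -18/(x − 2).
Then R(-4) = 0 − 18/(-6) = 3.

3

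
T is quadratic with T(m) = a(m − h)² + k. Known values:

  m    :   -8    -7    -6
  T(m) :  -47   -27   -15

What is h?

First differences 20, 12; second difference -8 = 2a, so a = -4.
Expanding, the m-coefficient is −2ah = 8h; matching it to the data gives h = -5, and then k = -11.
So T(m) = -4(m + 5)² − 11.
Hence h = -5.

-5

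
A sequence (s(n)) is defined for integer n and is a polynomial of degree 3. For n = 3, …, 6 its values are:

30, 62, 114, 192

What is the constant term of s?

-6

Write s(n) = an³ + bn² + cn + d; the 4 given values yield a linear system in the 4 coefficients.
Solving, s(n) = n³ - 2n² + 9n - 6.
The constant term is s(0) = -6.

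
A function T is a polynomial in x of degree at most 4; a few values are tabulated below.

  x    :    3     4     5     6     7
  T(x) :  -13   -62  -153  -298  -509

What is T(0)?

First differences: -49, -91, -145, -211. Second differences: -42, -54, -66. Third differences: -12, -12.
Level-3 differences are constant, so T has degree 3.
Fitting a degree-3 polynomial gives T(x) = -2x³ + 3x² + 4x + 2.
Then T(0) = 2.

2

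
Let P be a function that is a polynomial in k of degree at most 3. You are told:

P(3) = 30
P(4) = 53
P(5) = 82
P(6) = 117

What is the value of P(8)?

205

First differences: 23, 29, 35. Second differences: 6, 6.
Level-2 differences are constant, so P has degree 2.
Fitting a degree-2 polynomial gives P(k) = 3k² + 2k - 3.
Then P(8) = 205.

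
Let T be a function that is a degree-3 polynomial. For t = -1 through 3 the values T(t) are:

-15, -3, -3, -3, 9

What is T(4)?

Write T(t) = at³ + bt² + ct + d; the 5 given values yield a linear system in the 4 coefficients.
Solving, T(t) = 2t³ - 6t² + 4t - 3.
Then T(4) = 45.

45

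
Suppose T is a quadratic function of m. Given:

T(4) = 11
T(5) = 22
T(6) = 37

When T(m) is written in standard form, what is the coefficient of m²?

2

Write T(m) = am² + bm + c; the 3 given values yield a linear system in the 3 coefficients.
Solving, T(m) = 2m² - 7m + 7.
The coefficient of m² is 2.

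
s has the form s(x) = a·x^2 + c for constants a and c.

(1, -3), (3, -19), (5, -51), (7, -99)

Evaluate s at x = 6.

-73

From s(1) = -3 and s(3) = -19: 1a + c = -3 and 9a + c = -19.
Subtracting: 8a = -16, so a = -2; then c = -3 − (-2)·1 = -1.
So s(x) = -2x² − 1, and s(6) = -73.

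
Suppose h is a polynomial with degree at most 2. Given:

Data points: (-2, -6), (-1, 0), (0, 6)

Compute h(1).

12

First differences: 6, 6.
Level-1 differences are constant, so h has degree 1.
Extending the table by one column gives the next first difference 6, so h(1) = 6 + 6 = 12.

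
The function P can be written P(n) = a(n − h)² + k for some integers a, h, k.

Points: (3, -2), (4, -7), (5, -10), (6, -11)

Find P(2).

5

First differences -5, -3, -1; second difference 2 = 2a, so a = 1.
Expanding, the n-coefficient is −2ah = -2h; matching it to the data gives h = 6, and then k = -11.
So P(n) = 1(n − 6)² − 11.
P(2) = 1·(-4)² − 11 = 5.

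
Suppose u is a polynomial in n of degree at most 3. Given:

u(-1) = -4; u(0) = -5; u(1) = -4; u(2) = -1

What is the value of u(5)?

20

First differences: -1, 1, 3. Second differences: 2, 2.
Level-2 differences are constant, so u has degree 2.
Fitting a degree-2 polynomial gives u(n) = n² - 5.
Then u(5) = 20.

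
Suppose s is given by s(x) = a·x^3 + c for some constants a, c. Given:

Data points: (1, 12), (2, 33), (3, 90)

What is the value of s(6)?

657

From s(1) = 12 and s(2) = 33: 1a + c = 12 and 8a + c = 33.
Subtracting: 7a = 21, so a = 3; then c = 12 − 3·1 = 9.
So s(x) = 3x³ + 9, and s(6) = 657.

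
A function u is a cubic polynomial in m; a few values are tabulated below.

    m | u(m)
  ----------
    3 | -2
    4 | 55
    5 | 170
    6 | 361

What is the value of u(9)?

1570

Write u(m) = am³ + bm² + cm + d; the 4 given values yield a linear system in the 4 coefficients.
Solving, u(m) = 3m³ - 7m² - 5m - 5.
Then u(9) = 1570.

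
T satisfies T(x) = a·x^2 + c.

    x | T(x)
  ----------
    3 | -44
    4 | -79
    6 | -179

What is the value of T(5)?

From T(3) = -44 and T(4) = -79: 9a + c = -44 and 16a + c = -79.
Subtracting: 7a = -35, so a = -5; then c = -44 − (-5)·9 = 1.
So T(x) = -5x² + 1, and T(5) = -124.

-124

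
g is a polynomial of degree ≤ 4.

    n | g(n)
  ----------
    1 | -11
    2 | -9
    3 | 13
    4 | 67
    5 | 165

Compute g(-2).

-17

First differences: 2, 22, 54, 98. Second differences: 20, 32, 44. Third differences: 12, 12.
Level-3 differences are constant, so g has degree 3.
Fitting a degree-3 polynomial gives g(n) = 2n³ - 2n² - 6n - 5.
Then g(-2) = -17.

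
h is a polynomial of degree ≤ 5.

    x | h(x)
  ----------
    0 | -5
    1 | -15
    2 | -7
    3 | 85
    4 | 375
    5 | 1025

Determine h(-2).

45

First differences: -10, 8, 92, 290, 650. Second differences: 18, 84, 198, 360. Third differences: 66, 114, 162. Fourth differences: 48, 48.
Level-4 differences are constant, so h has degree 4.
Fitting a degree-4 polynomial gives h(x) = 2x^4 - x³ - 2x² - 9x - 5.
Then h(-2) = 45.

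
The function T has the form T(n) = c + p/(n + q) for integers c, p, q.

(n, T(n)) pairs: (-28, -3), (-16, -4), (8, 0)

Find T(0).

4

(T(n) − c)(n + q) = p for each data point; the three points give a linear system in c and q, then p follows.
Solving: c = -2, q = 4, p = 24, so T(n) = -2 + 24/(n + 4).
Then T(0) = -2 + 24/4 = 4.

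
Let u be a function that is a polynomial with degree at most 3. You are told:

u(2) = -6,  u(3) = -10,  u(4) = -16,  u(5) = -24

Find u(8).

-60

Write u(x) = ax³ + bx² + cx + d; the 4 given values yield a linear system in the 4 coefficients.
Solving, the leading coefficient vanishes, and u(x) = -x² + x - 4.
Then u(8) = -60.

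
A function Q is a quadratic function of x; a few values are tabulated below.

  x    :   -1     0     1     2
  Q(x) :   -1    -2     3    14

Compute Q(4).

54

First differences: -1, 5, 11. Second differences: 6, 6.
Level-2 differences are constant, so Q has degree 2.
Fitting a degree-2 polynomial gives Q(x) = 3x² + 2x - 2.
Then Q(4) = 54.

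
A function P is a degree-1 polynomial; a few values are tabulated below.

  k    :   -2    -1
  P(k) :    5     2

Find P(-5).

14

Write P(k) = ak + b; the 2 given values yield a linear system in the 2 coefficients.
Solving, P(k) = -3k - 1.
Then P(-5) = 14.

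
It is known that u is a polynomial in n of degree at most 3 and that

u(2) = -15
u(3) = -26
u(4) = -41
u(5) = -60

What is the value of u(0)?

First differences: -11, -15, -19. Second differences: -4, -4.
Level-2 differences are constant, so u has degree 2.
Fitting a degree-2 polynomial gives u(n) = -2n² - n - 5.
Then u(0) = -5.

-5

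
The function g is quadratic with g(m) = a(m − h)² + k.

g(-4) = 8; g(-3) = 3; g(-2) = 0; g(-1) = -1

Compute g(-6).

First differences -5, -3, -1; second difference 2 = 2a, so a = 1.
Expanding, the m-coefficient is −2ah = -2h; matching it to the data gives h = -1, and then k = -1.
So g(m) = 1(m + 1)² − 1.
g(-6) = 1·(-5)² − 1 = 24.

24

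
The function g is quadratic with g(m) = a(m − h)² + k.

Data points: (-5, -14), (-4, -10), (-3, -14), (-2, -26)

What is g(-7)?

-46

First differences 4, -4, -12; second difference -8 = 2a, so a = -4.
Expanding, the m-coefficient is −2ah = 8h; matching it to the data gives h = -4, and then k = -10.
So g(m) = -4(m + 4)² − 10.
g(-7) = -4·(-3)² − 10 = -46.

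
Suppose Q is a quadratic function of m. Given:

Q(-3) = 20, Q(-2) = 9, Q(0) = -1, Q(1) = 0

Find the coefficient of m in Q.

Write Q(m) = am² + bm + c; the 4 given values yield a linear system in the 3 coefficients.
Solving, Q(m) = 2m² - m - 1.
The coefficient of m is -1.

-1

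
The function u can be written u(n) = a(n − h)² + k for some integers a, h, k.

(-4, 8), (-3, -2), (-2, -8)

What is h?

-1

First differences -10, -6; second difference 4 = 2a, so a = 2.
Expanding, the n-coefficient is −2ah = -4h; matching it to the data gives h = -1, and then k = -10.
So u(n) = 2(n + 1)² − 10.
Hence h = -1.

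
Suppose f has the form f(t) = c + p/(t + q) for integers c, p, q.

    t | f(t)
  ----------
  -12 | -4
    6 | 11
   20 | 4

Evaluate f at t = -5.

-11

(f(t) − c)(t + q) = p for each data point; the three points give a linear system in c and q, then p follows.
Solving: c = 1, q = 0, p = 60, so f(t) = 1 + 60/(t + 0).
Then f(-5) = 1 + 60/(-5) = -11.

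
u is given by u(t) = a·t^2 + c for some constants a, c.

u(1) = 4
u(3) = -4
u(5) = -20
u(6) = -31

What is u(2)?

From u(1) = 4 and u(3) = -4: 1a + c = 4 and 9a + c = -4.
Subtracting: 8a = -8, so a = -1; then c = 4 − (-1)·1 = 5.
So u(t) = -1t² + 5, and u(2) = 1.

1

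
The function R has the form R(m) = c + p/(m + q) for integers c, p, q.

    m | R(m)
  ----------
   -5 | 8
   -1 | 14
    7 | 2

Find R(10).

(R(m) − c)(m + q) = p for each data point; the three points give a linear system in c and q, then p follows.
Solving: c = 5, q = -1, p = -18, so R(m) = 5 − 18/(m − 1).
Then R(10) = 5 − 18/9 = 3.

3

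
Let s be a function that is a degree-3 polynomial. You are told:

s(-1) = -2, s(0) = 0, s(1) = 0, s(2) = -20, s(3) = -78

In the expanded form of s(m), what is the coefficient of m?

First differences: 2, 0, -20, -58. Second differences: -2, -20, -38. Third differences: -18, -18.
Level-3 differences are constant, so s has degree 3.
Fitting a degree-3 polynomial gives s(m) = -3m³ - m² + 4m.
The coefficient of m is 4.

4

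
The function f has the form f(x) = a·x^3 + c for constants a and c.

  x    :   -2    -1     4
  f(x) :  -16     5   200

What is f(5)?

From f(-2) = -16 and f(-1) = 5: -8a + c = -16 and -1a + c = 5.
Subtracting: 7a = 21, so a = 3; then c = -16 − 3·(-8) = 8.
So f(x) = 3x³ + 8, and f(5) = 383.

383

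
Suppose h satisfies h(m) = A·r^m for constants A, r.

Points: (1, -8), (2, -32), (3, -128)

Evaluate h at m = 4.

Consecutive ratio: -32/(-8) = 4, and -128/(-32) = 4, so r = 4.
Then A·4^1 = -8 gives A = -2, and h(m) = -2·4^m.
h(4) = -2·4^4 = -512.

-512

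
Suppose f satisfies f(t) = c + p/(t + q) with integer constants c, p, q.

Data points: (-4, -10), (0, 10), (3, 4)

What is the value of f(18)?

1

(f(t) − c)(t + q) = p for each data point; the three points give a linear system in c and q, then p follows.
Solving: c = 0, q = 2, p = 20, so f(t) = 20/(t + 2).
Then f(18) = 0 + 20/20 = 1.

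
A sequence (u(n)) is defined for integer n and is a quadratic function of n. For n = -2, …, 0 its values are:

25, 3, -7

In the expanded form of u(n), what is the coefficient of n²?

6

Write u(n) = an² + bn + c; the 3 given values yield a linear system in the 3 coefficients.
Solving, u(n) = 6n² - 4n - 7.
The coefficient of n² is 6.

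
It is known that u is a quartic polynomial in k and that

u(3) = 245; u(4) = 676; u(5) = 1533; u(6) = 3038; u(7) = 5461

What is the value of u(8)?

Write u(k) = ak^4 + bk³ + ck² + dk + e; the 5 given values yield a linear system in the 5 coefficients.
Solving, u(k) = 2k^4 + k³ + 7k² - 5k + 8.
Then u(8) = 9120.

9120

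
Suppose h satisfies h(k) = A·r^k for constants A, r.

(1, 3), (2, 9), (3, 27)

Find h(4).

Consecutive ratio: 9/3 = 3, and 27/9 = 3, so r = 3.
Then A·3^1 = 3 gives A = 1, and h(k) = 1·3^k.
h(4) = 1·3^4 = 81.

81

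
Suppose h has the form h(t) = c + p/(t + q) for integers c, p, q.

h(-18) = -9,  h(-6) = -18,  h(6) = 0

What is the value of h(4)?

2

(h(t) − c)(t + q) = p for each data point; the three points give a linear system in c and q, then p follows.
Solving: c = -6, q = 2, p = 48, so h(t) = -6 + 48/(t + 2).
Then h(4) = -6 + 48/6 = 2.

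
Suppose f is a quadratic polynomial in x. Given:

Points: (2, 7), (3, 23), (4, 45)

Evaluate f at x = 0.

Write f(x) = ax² + bx + c; the 3 given values yield a linear system in the 3 coefficients.
Solving, f(x) = 3x² + x - 7.
Then f(0) = -7.

-7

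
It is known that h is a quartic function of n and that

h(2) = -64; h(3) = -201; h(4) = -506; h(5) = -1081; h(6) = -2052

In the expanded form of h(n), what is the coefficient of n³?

-3

Write h(n) = an^4 + bn³ + cn² + dn + e; the 5 given values yield a linear system in the 5 coefficients.
Solving, h(n) = -n^4 - 3n³ - 2n² - 5n - 6.
The coefficient of n³ is -3.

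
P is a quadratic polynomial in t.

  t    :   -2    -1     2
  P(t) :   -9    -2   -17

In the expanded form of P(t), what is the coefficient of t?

Write P(t) = at² + bt + c; the 3 given values yield a linear system in the 3 coefficients.
Solving, P(t) = -3t² - 2t - 1.
The coefficient of t is -2.

-2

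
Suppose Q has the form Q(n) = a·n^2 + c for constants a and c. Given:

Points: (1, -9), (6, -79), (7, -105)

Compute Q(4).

-39

From Q(1) = -9 and Q(6) = -79: 1a + c = -9 and 36a + c = -79.
Subtracting: 35a = -70, so a = -2; then c = -9 − (-2)·1 = -7.
So Q(n) = -2n² − 7, and Q(4) = -39.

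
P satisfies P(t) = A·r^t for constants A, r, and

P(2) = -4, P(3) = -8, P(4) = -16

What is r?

Consecutive ratio: -8/(-4) = 2, and -16/(-8) = 2, so r = 2.
Then A·2^2 = -4 gives A = -1, and P(t) = -1·2^t.

2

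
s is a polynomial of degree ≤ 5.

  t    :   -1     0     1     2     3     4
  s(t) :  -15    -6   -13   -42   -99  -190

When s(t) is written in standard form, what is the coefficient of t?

Write s(t) = at^5 + bt^4 + ct³ + dt² + et + p; the 6 given values yield a linear system in the 6 coefficients.
Solving, the top 2 coefficients vanish, and s(t) = -t³ - 8t² + 2t - 6.
The coefficient of t is 2.

2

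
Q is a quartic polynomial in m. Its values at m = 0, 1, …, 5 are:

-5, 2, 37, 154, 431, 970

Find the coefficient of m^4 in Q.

First differences: 7, 35, 117, 277, 539. Second differences: 28, 82, 160, 262. Third differences: 54, 78, 102. Fourth differences: 24, 24.
Level-4 differences are constant, so Q has degree 4.
Fitting a degree-4 polynomial gives Q(m) = m^4 + 3m³ - 2m² + 5m - 5.
The coefficient of m^4 is 1.

1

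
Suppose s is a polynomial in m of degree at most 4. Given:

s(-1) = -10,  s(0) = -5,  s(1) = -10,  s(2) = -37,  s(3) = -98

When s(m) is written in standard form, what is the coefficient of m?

First differences: 5, -5, -27, -61. Second differences: -10, -22, -34. Third differences: -12, -12.
Level-3 differences are constant, so s has degree 3.
Fitting a degree-3 polynomial gives s(m) = -2m³ - 5m² + 2m - 5.
The coefficient of m is 2.

2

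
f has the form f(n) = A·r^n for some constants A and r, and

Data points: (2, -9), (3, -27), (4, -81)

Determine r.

Consecutive ratio: -27/(-9) = 3, and -81/(-27) = 3, so r = 3.
Then A·3^2 = -9 gives A = -1, and f(n) = -1·3^n.

3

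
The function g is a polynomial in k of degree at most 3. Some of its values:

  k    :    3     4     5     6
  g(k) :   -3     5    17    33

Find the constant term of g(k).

-3

First differences: 8, 12, 16. Second differences: 4, 4.
Level-2 differences are constant, so g has degree 2.
Fitting a degree-2 polynomial gives g(k) = 2k² - 6k - 3.
The constant term is g(0) = -3.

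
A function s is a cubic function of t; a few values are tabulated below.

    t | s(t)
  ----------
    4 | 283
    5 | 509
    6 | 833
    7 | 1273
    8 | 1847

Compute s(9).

2573

First differences: 226, 324, 440, 574. Second differences: 98, 116, 134. Third differences: 18, 18.
Level-3 differences are constant, so s has degree 3.
Fitting a degree-3 polynomial gives s(t) = 3t³ + 4t² + 7t - 1.
Then s(9) = 2573.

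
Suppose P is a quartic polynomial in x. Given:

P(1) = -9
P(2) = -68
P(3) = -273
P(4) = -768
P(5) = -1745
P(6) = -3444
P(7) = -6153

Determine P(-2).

First differences: -59, -205, -495, -977, -1699, -2709. Second differences: -146, -290, -482, -722, -1010. Third differences: -144, -192, -240, -288. Fourth differences: -48, -48, -48.
Level-4 differences are constant, so P has degree 4.
Fitting a degree-4 polynomial gives P(x) = -2x^4 - 4x³ + x² - 4x.
Then P(-2) = 12.

12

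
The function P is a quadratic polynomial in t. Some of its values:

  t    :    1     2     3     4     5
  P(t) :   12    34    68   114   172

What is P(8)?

418

Write P(t) = at² + bt + c; the 5 given values yield a linear system in the 3 coefficients.
Solving, P(t) = 6t² + 4t + 2.
Then P(8) = 418.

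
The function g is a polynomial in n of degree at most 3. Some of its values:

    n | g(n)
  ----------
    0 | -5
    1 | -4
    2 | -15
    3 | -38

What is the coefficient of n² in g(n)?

First differences: 1, -11, -23. Second differences: -12, -12.
Level-2 differences are constant, so g has degree 2.
Fitting a degree-2 polynomial gives g(n) = -6n² + 7n - 5.
The coefficient of n² is -6.

-6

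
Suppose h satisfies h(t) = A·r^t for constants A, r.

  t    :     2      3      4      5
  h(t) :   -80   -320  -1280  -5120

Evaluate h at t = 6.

Consecutive ratio: -320/(-80) = 4, and -1280/(-320) = 4, so r = 4.
Then A·4^2 = -80 gives A = -5, and h(t) = -5·4^t.
h(6) = -5·4^6 = -20480.

-20480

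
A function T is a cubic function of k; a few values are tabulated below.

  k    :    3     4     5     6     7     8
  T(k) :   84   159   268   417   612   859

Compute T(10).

First differences: 75, 109, 149, 195, 247. Second differences: 34, 40, 46, 52. Third differences: 6, 6, 6.
Level-3 differences are constant, so T has degree 3.
Fitting a degree-3 polynomial gives T(k) = k³ + 5k² + 3k + 3.
Then T(10) = 1533.

1533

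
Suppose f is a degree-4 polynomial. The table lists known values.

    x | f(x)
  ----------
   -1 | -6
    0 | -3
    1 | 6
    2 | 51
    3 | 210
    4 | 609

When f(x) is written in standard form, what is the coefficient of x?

5

First differences: 3, 9, 45, 159, 399. Second differences: 6, 36, 114, 240. Third differences: 30, 78, 126. Fourth differences: 48, 48.
Level-4 differences are constant, so f has degree 4.
Fitting a degree-4 polynomial gives f(x) = 2x^4 + x³ + x² + 5x - 3.
The coefficient of x is 5.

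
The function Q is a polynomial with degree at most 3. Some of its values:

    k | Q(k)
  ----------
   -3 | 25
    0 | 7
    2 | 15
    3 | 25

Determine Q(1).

Write Q(k) = ak³ + bk² + ck + d; the 4 given values yield a linear system in the 4 coefficients.
Solving, the leading coefficient vanishes, and Q(k) = 2k² + 7.
Then Q(1) = 9.

9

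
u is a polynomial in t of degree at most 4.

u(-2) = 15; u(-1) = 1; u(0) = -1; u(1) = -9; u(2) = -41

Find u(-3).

Write u(t) = at^4 + bt³ + ct² + dt + e; the 5 given values yield a linear system in the 5 coefficients.
Solving, the leading coefficient vanishes, and u(t) = -3t³ - 3t² - 2t - 1.
Then u(-3) = 59.

59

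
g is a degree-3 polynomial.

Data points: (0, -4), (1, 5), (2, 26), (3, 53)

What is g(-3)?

Write g(m) = am³ + bm² + cm + d; the 4 given values yield a linear system in the 4 coefficients.
Solving, g(m) = -m³ + 9m² + m - 4.
Then g(-3) = 101.

101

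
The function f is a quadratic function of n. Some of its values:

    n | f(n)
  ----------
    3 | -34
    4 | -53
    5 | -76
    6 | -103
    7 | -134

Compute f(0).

First differences: -19, -23, -27, -31. Second differences: -4, -4, -4.
Level-2 differences are constant, so f has degree 2.
Fitting a degree-2 polynomial gives f(n) = -2n² - 5n - 1.
Then f(0) = -1.

-1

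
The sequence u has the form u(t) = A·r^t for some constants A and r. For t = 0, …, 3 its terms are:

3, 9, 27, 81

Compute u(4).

243

Consecutive ratio: 9/3 = 3, and 27/9 = 3, so r = 3.
Then A·3^0 = 3 gives A = 3, and u(t) = 3·3^t.
u(4) = 3·3^4 = 243.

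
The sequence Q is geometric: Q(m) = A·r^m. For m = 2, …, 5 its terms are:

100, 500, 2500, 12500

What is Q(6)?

62500

Consecutive ratio: 500/100 = 5, and 2500/500 = 5, so r = 5.
Then A·5^2 = 100 gives A = 4, and Q(m) = 4·5^m.
Q(6) = 4·5^6 = 62500.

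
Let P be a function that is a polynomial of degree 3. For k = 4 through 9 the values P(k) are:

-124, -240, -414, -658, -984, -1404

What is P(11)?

Write P(k) = ak³ + bk² + ck + d; the 6 given values yield a linear system in the 4 coefficients.
Solving, P(k) = -2k³ + k² - 3k.
Then P(11) = -2574.

-2574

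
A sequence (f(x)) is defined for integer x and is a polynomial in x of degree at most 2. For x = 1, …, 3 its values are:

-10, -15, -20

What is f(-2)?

First differences: -5, -5.
Level-1 differences are constant, so f has degree 1.
Fitting a degree-1 polynomial gives f(x) = -5x - 5.
Then f(-2) = 5.

5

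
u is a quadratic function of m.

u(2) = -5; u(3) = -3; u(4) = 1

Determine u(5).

Write u(m) = am² + bm + c; the 3 given values yield a linear system in the 3 coefficients.
Solving, u(m) = m² - 3m - 3.
Then u(5) = 7.

7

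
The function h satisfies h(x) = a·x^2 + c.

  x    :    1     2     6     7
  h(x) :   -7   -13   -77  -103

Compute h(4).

From h(1) = -7 and h(2) = -13: 1a + c = -7 and 4a + c = -13.
Subtracting: 3a = -6, so a = -2; then c = -7 − (-2)·1 = -5.
So h(x) = -2x² − 5, and h(4) = -37.

-37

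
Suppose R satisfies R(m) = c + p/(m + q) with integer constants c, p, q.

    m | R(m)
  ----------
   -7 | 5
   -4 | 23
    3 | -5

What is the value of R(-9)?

(R(m) − c)(m + q) = p for each data point; the three points give a linear system in c and q, then p follows.
Solving: c = -1, q = 3, p = -24, so R(m) = -1 − 24/(m + 3).
Then R(-9) = -1 − 24/(-6) = 3.

3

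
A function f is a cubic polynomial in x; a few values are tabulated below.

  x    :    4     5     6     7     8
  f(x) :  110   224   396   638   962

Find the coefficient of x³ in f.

2

First differences: 114, 172, 242, 324. Second differences: 58, 70, 82. Third differences: 12, 12.
Level-3 differences are constant, so f has degree 3.
Fitting a degree-3 polynomial gives f(x) = 2x³ - x² + x - 6.
The coefficient of x³ is 2.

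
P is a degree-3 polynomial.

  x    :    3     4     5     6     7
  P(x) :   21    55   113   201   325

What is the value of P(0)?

3

First differences: 34, 58, 88, 124. Second differences: 24, 30, 36. Third differences: 6, 6.
Level-3 differences are constant, so P has degree 3.
Fitting a degree-3 polynomial gives P(x) = x³ - 3x + 3.
Then P(0) = 3.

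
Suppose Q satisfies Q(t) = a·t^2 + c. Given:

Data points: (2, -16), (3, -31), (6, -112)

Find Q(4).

-52

From Q(2) = -16 and Q(3) = -31: 4a + c = -16 and 9a + c = -31.
Subtracting: 5a = -15, so a = -3; then c = -16 − (-3)·4 = -4.
So Q(t) = -3t² − 4, and Q(4) = -52.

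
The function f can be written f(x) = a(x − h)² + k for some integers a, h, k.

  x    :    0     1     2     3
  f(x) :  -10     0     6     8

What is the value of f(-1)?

First differences 10, 6, 2; second difference -4 = 2a, so a = -2.
Expanding, the x-coefficient is −2ah = 4h; matching it to the data gives h = 3, and then k = 8.
So f(x) = -2(x − 3)² + 8.
f(-1) = -2·(-4)² + 8 = -24.

-24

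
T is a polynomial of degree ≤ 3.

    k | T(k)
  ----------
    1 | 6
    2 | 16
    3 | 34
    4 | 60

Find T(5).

Write T(k) = ak³ + bk² + ck + d; the 4 given values yield a linear system in the 4 coefficients.
Solving, the leading coefficient vanishes, and T(k) = 4k² - 2k + 4.
Then T(5) = 94.

94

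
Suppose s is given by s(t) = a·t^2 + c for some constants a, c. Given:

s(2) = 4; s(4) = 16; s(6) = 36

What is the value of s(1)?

From s(2) = 4 and s(4) = 16: 4a + c = 4 and 16a + c = 16.
Subtracting: 12a = 12, so a = 1; then c = 4 − 1·4 = 0.
So s(t) = 1t² + 0, and s(1) = 1.

1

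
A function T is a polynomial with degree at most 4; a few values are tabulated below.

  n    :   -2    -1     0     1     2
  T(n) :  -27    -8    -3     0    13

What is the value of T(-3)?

-72

Write T(n) = an^4 + bn³ + cn² + dn + e; the 5 given values yield a linear system in the 5 coefficients.
Solving, the leading coefficient vanishes, and T(n) = 2n³ - n² + 2n - 3.
Then T(-3) = -72.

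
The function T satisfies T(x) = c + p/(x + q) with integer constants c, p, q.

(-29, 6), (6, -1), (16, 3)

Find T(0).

35

(T(x) − c)(x + q) = p for each data point; the three points give a linear system in c and q, then p follows.
Solving: c = 5, q = -1, p = -30, so T(x) = 5 − 30/(x − 1).
Then T(0) = 5 − 30/(-1) = 35.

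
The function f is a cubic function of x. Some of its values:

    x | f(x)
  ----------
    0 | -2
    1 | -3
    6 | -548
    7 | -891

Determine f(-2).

36

Write f(x) = ax³ + bx² + cx + d; the 4 given values yield a linear system in the 4 coefficients.
Solving, f(x) = -3x³ + 3x² - x - 2.
Then f(-2) = 36.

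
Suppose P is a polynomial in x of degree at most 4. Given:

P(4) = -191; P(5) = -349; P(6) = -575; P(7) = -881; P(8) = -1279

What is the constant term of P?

1

Write P(x) = ax^4 + bx³ + cx² + dx + e; the 5 given values yield a linear system in the 5 coefficients.
Solving, the leading coefficient vanishes, and P(x) = -2x³ - 4x² + 1.
The constant term is P(0) = 1.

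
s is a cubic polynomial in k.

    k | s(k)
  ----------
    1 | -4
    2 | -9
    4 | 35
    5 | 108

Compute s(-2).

-25

Write s(k) = ak³ + bk² + ck + d; the 4 given values yield a linear system in the 4 coefficients.
Solving, s(k) = 2k³ - 5k² - 4k + 3.
Then s(-2) = -25.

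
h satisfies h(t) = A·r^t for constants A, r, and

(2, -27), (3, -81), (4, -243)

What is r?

Consecutive ratio: -81/(-27) = 3, and -243/(-81) = 3, so r = 3.
Then A·3^2 = -27 gives A = -3, and h(t) = -3·3^t.

3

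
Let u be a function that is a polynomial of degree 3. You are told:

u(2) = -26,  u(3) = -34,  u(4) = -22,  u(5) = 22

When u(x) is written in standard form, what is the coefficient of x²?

Write u(x) = ax³ + bx² + cx + d; the 4 given values yield a linear system in the 4 coefficients.
Solving, u(x) = 2x³ - 8x² - 6x + 2.
The coefficient of x² is -8.

-8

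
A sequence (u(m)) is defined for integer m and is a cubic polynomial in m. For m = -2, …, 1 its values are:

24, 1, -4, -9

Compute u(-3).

83

Write u(m) = am³ + bm² + cm + d; the 4 given values yield a linear system in the 4 coefficients.
Solving, u(m) = -3m³ - 2m - 4.
Then u(-3) = 83.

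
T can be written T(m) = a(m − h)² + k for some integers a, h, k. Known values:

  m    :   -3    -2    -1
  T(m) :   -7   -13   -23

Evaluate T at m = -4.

-5

First differences -6, -10; second difference -4 = 2a, so a = -2.
Expanding, the m-coefficient is −2ah = 4h; matching it to the data gives h = -4, and then k = -5.
So T(m) = -2(m + 4)² − 5.
T(-4) = -2·0² − 5 = -5.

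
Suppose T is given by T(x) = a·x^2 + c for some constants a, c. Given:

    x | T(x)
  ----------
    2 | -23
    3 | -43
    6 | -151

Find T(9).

From T(2) = -23 and T(3) = -43: 4a + c = -23 and 9a + c = -43.
Subtracting: 5a = -20, so a = -4; then c = -23 − (-4)·4 = -7.
So T(x) = -4x² − 7, and T(9) = -331.

-331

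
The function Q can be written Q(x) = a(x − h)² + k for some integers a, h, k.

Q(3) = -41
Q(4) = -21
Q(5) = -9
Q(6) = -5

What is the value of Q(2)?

-69

First differences 20, 12, 4; second difference -8 = 2a, so a = -4.
Expanding, the x-coefficient is −2ah = 8h; matching it to the data gives h = 6, and then k = -5.
So Q(x) = -4(x − 6)² − 5.
Q(2) = -4·(-4)² − 5 = -69.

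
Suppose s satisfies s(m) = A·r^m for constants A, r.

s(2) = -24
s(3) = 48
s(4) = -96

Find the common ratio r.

-2

Consecutive ratio: 48/(-24) = -2, and -96/48 = -2, so r = -2.
Then A·(-2)^2 = -24 gives A = -6, and s(m) = -6·(-2)^m.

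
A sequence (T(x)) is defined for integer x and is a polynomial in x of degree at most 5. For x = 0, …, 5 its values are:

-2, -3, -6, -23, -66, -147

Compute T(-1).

First differences: -1, -3, -17, -43, -81. Second differences: -2, -14, -26, -38. Third differences: -12, -12, -12.
Level-3 differences are constant, so T has degree 3.
Fitting a degree-3 polynomial gives T(x) = -2x³ + 5x² - 4x - 2.
Then T(-1) = 9.

9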